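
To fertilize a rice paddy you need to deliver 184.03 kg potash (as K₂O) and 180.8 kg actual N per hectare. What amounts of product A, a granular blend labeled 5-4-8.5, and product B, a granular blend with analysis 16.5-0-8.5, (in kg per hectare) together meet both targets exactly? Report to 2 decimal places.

Let a = kg of product A, b = kg of product B (per hectare).
K₂O: 0.085·a + 0.085·b = 184.03
N: 0.05·a + 0.165·b = 180.8
Solving simultaneously: a = 1534.2148, b = 630.844.

1534.21 kg product A, 630.84 kg product B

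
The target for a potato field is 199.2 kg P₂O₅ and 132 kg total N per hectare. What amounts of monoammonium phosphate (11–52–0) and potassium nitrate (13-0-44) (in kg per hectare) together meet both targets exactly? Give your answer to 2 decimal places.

383.08 kg monoammonium phosphate, 691.24 kg potassium nitrate

Per-hectare balance (a = monoammonium phosphate, b = potassium nitrate):
P₂O₅: 0.52·a + 0·b = 199.2
N: 0.11·a + 0.13·b = 132
Eliminate b: (row1) − 0/0.13·(row2) → 0.52·a = 199.2, so a = 383.077.
Then b = (132 − 0.11·383.077) / 0.13 = 691.243.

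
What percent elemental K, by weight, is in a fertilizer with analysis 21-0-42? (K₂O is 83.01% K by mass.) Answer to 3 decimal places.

34.864% K

%K = 42 × 0.8301 = 34.8642%.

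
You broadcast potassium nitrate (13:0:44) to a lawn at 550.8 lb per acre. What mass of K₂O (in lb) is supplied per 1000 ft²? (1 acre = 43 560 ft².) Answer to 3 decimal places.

K₂O per acre = 550.8 × 44% = 242.352 lb.
Convert to per 1000 ft²: 242.352 × 0.0229568 = 5.56364 lb.

5.564 lb K₂O per thousand sq ft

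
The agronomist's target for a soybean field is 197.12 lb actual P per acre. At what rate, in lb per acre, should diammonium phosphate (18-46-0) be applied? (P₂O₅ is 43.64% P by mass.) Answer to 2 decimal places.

As P₂O₅: 197.12 / 0.4364 = 451.696 lb per acre.
Product per acre = 451.696 / 46% = 981.947 lb.

981.95 lb of product per acre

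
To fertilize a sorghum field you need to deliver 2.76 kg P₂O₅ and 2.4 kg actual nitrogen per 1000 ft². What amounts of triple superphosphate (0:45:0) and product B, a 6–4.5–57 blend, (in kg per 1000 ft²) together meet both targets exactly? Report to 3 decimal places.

Let a = kg of triple superphosphate, b = kg of product B (per 1000 ft²).
P₂O₅: 0.45·a + 0.045·b = 2.76
N: 0·a + 0.06·b = 2.4
Solving simultaneously: a = 2.13333, b = 40.

2.133 kg triple superphosphate, 40.000 kg product B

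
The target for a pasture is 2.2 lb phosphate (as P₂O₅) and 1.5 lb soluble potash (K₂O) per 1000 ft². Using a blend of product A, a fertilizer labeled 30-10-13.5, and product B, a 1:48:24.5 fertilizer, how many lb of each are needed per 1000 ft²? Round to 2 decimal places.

Let a = lb of product A, b = lb of product B (per 1000 ft²).
P₂O₅: 0.1·a + 0.48·b = 2.2
K₂O: 0.135·a + 0.245·b = 1.5
Eliminate b: (row1) − 0.48/0.245·(row2) → -0.16449·a = -0.738776, so a = 4.49132.
Then b = (1.5 − 0.135·4.49132) / 0.245 = 3.64764.

4.49 lb product A, 3.65 lb product B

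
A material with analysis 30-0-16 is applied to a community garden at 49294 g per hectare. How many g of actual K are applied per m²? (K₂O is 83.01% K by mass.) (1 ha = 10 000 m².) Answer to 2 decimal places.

K₂O per hectare = 49294 × 16% = 7887.04 g.
Elemental K = 7887.04 × 0.8301 = 6547.03 g per hectare.
Convert to per m²: 6547.03 × 0.0001 = 0.654703 g.

0.65 g K per sq m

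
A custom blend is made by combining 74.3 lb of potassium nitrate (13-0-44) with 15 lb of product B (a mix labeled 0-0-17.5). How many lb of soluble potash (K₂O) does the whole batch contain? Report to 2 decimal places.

35.32 lb K₂O

K₂O mass = 44%×74.3 + 17.5%×15 = 35.317 lb.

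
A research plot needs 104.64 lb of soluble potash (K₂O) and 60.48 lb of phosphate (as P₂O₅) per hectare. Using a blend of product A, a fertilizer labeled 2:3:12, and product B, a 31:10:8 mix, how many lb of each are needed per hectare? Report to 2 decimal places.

Let a = lb of product A, b = lb of product B (per hectare).
K₂O: 0.12·a + 0.08·b = 104.64
P₂O₅: 0.03·a + 0.1·b = 60.48
From row1: a = (104.64 − 0.08·b) / 0.12.
Into row2: 0.03·(104.64 − 0.08·b)/0.12 + 0.1·b = 60.48 → b = 429, a = 586.

586.00 lb product A, 429.00 lb product B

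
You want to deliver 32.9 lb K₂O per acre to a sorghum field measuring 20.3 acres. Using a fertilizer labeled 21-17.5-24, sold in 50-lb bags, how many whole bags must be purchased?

56 bags

Product per acre = 32.9 / 24% = 137.083 lb.
Total product = 137.083 × 20.3 = 2782.79 lb.
Bags = ⌈2782.79 / 50⌉ = 56.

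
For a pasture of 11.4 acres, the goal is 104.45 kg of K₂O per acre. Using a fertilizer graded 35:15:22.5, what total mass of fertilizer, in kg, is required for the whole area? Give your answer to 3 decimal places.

5292.133 kg

Product per acre = 104.45 / 22.5% = 464.222 kg.
Total product = 464.222 × 11.4 = 5292.1333 kg.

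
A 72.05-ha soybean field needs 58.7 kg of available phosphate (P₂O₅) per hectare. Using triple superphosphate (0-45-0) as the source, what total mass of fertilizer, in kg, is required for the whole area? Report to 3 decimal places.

9398.522 kg

Product per hectare = 58.7 / 45% = 130.444 kg.
Total product = 130.444 × 72.05 = 9398.5222 kg.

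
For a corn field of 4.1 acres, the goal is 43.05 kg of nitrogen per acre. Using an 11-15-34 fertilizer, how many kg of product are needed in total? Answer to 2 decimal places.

1604.59 kg

Product per acre = 43.05 / 11% = 391.364 kg.
Total product = 391.364 × 4.1 = 1604.591 kg.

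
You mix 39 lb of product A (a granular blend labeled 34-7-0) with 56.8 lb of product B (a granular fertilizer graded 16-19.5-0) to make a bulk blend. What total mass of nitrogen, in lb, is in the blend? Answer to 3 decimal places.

N mass = 34%×39 + 16%×56.8 = 22.348 lb.

22.348 lb N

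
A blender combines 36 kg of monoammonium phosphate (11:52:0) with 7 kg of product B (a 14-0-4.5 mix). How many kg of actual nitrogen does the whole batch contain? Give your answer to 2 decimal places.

N mass = 11%×36 + 14%×7 = 4.94 kg.

4.94 kg N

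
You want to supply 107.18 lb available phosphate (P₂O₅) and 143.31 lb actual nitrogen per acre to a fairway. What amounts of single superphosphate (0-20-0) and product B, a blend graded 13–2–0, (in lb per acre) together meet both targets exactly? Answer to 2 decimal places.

Per-acre balance (a = single superphosphate, b = product B):
P₂O₅: 0.2·a + 0.02·b = 107.18
N: 0·a + 0.13·b = 143.31
Solving simultaneously: a = 425.662, b = 1102.3846.

425.66 lb single superphosphate, 1102.38 lb product B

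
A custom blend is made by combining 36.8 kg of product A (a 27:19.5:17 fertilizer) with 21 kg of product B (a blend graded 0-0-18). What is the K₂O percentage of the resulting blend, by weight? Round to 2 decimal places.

Total mass = 36.8 + 21 = 57.8 kg.
K₂O mass = 17%×36.8 + 18%×21 = 10.036 kg.
% K₂O = 10.036 / 57.8 = 17.3633%.

17.36% K₂O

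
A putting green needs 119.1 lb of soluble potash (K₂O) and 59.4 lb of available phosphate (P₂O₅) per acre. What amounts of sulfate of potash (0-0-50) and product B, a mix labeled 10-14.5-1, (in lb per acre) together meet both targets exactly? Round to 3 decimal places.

With a, b = lb per acre of sulfate of potash and product B:
K₂O: 0.5·a + 0.01·b = 119.1
P₂O₅: 0·a + 0.145·b = 59.4
Solving simultaneously: a = 230.0069, b = 409.6552.

230.007 lb sulfate of potash, 409.655 lb product B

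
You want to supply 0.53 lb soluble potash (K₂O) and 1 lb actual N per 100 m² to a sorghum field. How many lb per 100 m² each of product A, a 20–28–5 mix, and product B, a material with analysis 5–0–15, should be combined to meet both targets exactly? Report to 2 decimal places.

Let a = lb of product A, b = lb of product B (per 100 m²).
K₂O: 0.05·a + 0.15·b = 0.53
N: 0.2·a + 0.05·b = 1
Eliminate a: (row1) − 0.05/0.2·(row2) → 0.1375·b = 0.28, so b = 2.03636.
Back-substitute: a = (0.53 − 0.15·2.03636) / 0.05 = 4.49091.

4.49 lb product A, 2.04 lb product B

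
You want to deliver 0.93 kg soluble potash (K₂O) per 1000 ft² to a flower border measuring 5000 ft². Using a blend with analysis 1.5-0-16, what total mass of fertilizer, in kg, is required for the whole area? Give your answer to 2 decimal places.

29.06 kg

Product per 1000 ft² = 0.93 / 16% = 5.8125 kg.
Total product = 5.8125 × 5000 / 1000 = 29.0625 kg.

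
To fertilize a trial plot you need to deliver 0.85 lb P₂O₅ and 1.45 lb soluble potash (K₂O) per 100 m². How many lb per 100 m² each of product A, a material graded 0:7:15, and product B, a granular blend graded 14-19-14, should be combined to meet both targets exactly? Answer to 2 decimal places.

8.37 lb product A, 1.39 lb product B

With a, b = lb per 100 m² of product A and product B:
P₂O₅: 0.07·a + 0.19·b = 0.85
K₂O: 0.15·a + 0.14·b = 1.45
Solving simultaneously: a = 8.36898, b = 1.39037.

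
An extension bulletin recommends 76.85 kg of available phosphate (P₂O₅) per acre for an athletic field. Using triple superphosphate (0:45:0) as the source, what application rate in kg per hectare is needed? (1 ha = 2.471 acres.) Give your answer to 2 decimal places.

Product per acre = 76.85 / 45% = 170.778 kg.
Convert to per hectare: 170.778 × 2.471 = 421.992 kg.

421.99 kg of product per hectare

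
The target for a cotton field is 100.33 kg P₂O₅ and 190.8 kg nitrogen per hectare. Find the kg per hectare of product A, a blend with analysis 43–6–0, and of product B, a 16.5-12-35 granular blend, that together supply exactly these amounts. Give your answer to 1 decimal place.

152.1 kg product A, 760.0 kg product B

With a, b = kg per hectare of product A and product B:
P₂O₅: 0.06·a + 0.12·b = 100.33
N: 0.43·a + 0.165·b = 190.8
From row1: a = (100.33 − 0.12·b) / 0.06.
Into row2: 0.43·(100.33 − 0.12·b)/0.06 + 0.165·b = 190.8 → b = 760.046, a = 152.076.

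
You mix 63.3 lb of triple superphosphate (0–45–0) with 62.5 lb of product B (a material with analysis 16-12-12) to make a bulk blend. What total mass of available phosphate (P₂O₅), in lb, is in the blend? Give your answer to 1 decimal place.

36.0 lb P₂O₅

P₂O₅ mass = 45%×63.3 + 12%×62.5 = 35.985 lb.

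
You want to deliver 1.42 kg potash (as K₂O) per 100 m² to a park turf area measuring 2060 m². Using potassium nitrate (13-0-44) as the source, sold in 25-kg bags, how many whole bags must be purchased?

Product per 100 m² = 1.42 / 44% = 3.22727 kg.
Total product = 3.22727 × 2060 / 100 = 66.4818 kg.
Bags = ⌈66.4818 / 25⌉ = 3.

3 bags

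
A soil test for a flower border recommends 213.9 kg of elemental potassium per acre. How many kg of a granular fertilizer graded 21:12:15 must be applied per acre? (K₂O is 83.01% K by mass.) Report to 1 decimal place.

1717.9 kg of product per acre

As K₂O: 213.9 / 0.8301 = 257.68 kg per acre.
Product per acre = 257.68 / 15% = 1717.87 kg.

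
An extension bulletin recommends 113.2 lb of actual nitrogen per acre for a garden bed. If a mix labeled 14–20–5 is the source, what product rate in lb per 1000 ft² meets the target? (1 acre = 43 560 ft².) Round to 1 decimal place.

Product per acre = 113.2 / 14% = 808.571 lb.
Convert to per 1000 ft²: 808.571 × 0.0229568 = 18.5622 lb.

18.6 lb of product per thousand sq ft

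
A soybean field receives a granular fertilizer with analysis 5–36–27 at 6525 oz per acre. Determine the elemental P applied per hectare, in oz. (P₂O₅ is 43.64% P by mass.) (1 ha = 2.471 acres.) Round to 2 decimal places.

P₂O₅ per acre = 6525 × 36% = 2349 oz.
Elemental P = 2349 × 0.4364 = 1025.1 oz per acre.
Convert to per hectare: 1025.1 × 2.471 = 2533.031 oz.

2533.03 oz P per hectare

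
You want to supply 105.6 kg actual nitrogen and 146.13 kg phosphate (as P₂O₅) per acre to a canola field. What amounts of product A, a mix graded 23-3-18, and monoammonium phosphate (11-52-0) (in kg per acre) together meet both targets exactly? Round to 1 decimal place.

With a, b = kg per acre of product A and monoammonium phosphate:
N: 0.23·a + 0.11·b = 105.6
P₂O₅: 0.03·a + 0.52·b = 146.13
Solving simultaneously: a = 333.944, b = 261.753.

333.9 kg product A, 261.8 kg monoammonium phosphate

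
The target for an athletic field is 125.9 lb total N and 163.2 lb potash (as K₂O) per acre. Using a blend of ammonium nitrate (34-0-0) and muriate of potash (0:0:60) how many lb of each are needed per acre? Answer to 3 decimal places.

With a, b = lb per acre of ammonium nitrate and muriate of potash:
N: 0.34·a + 0·b = 125.9
K₂O: 0·a + 0.6·b = 163.2
Solving simultaneously: a = 370.2941, b = 272.

370.294 lb ammonium nitrate, 272.000 lb muriate of potash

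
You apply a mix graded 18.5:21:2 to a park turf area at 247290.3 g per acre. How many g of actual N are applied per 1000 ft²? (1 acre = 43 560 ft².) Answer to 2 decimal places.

1050.25 g N per thousand sq ft

nitrogen per acre = 247290.3 × 18.5% = 45748.7 g.
Convert to per 1000 ft²: 45748.7 × 0.0229568 = 1050.246 g.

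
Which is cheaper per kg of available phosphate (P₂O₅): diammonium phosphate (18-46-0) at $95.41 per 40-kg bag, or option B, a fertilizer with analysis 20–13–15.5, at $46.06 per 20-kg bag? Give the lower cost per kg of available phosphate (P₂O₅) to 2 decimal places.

$5.19 per kg P₂O₅ (diammonium phosphate)

diammonium phosphate: P₂O₅ per bag = 40 × 46% = 18.4 kg; cost = 95.41 / 18.4 = $5.1853/kg P₂O₅.
option B: P₂O₅ per bag = 20 × 13% = 2.6 kg; cost = 46.06 / 2.6 = $17.7154/kg P₂O₅.
diammonium phosphate is cheaper.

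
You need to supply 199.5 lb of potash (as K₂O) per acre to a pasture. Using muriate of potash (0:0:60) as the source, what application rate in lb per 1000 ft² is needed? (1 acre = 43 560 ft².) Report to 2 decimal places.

Product per acre = 199.5 / 60% = 332.5 lb.
Convert to per 1000 ft²: 332.5 × 0.0229568 = 7.63315 lb.

7.63 lb of product per thousand sq ft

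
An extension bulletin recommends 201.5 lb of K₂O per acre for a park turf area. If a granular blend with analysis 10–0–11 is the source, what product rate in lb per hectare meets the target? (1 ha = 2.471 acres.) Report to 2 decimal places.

Product per acre = 201.5 / 11% = 1831.82 lb.
Convert to per hectare: 1831.82 × 2.471 = 4526.423 lb.

4526.42 lb of product per hectare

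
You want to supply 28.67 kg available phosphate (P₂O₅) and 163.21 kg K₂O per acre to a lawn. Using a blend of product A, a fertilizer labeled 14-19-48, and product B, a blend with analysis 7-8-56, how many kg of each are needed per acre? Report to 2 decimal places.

With a, b = kg per acre of product A and product B:
P₂O₅: 0.19·a + 0.08·b = 28.67
K₂O: 0.48·a + 0.56·b = 163.21
Solving simultaneously: a = 44.0941, b = 253.651.

44.09 kg product A, 253.65 kg product B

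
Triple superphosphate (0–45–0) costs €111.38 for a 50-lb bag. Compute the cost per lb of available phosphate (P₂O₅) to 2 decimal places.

€4.95 per lb P₂O₅

P₂O₅ in bag = 50 × 45% = 22.5 lb.
Cost per lb P₂O₅ = €111.38 / 22.5 = €4.9502.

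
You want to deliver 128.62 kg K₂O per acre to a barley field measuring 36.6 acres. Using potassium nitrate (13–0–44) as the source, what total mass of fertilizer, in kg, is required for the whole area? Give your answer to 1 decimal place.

10698.8 kg

Product per acre = 128.62 / 44% = 292.318 kg.
Total product = 292.318 × 36.6 = 10698.845 kg.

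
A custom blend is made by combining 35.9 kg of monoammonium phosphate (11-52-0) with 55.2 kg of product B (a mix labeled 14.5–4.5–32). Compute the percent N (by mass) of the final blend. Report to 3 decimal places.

Total mass = 35.9 + 55.2 = 91.1 kg.
N mass = 11%×35.9 + 14.5%×55.2 = 11.953 kg.
% N = 11.953 / 91.1 = 13.1207%.

13.121% N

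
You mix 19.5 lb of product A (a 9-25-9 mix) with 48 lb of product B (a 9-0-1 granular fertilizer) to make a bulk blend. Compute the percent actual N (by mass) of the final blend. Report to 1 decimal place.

Total mass = 19.5 + 48 = 67.5 lb.
N mass = 9%×19.5 + 9%×48 = 6.075 lb.
% N = 6.075 / 67.5 = 9%.

9.0% N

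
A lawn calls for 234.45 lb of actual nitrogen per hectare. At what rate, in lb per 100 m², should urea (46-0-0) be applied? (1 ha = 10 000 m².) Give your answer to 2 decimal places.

5.10 lb of product per hundred sq m

Product per hectare = 234.45 / 46% = 509.674 lb.
Convert to per 100 m²: 509.674 × 0.01 = 5.09674 lb.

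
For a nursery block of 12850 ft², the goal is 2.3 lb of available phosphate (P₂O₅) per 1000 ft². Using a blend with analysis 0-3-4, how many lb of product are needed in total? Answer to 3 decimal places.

985.167 lb

Product per 1000 ft² = 2.3 / 3% = 76.6667 lb.
Total product = 76.6667 × 12850 / 1000 = 985.1667 lb.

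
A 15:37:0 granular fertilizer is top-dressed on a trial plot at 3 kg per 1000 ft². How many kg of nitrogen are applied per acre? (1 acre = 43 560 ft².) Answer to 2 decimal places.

19.60 kg N per acre

nitrogen per 1000 ft² = 3 × 15% = 0.45 kg.
Convert to per acre: 0.45 × 43.56 = 19.602 kg.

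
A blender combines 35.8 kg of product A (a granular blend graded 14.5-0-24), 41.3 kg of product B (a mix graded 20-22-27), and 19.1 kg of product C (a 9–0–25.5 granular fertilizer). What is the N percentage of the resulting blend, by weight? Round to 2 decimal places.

Total mass = 35.8 + 41.3 + 19.1 = 96.2 kg.
N mass = 14.5%×35.8 + 20%×41.3 + 9%×19.1 = 15.17 kg.
% N = 15.17 / 96.2 = 15.7692%.

15.77% N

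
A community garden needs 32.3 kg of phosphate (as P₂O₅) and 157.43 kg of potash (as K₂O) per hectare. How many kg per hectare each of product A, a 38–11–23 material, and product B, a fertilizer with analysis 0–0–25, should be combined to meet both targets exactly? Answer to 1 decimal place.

Let a = kg of product A, b = kg of product B (per hectare).
P₂O₅: 0.11·a + 0·b = 32.3
K₂O: 0.23·a + 0.25·b = 157.43
From row1: a = (32.3 − 0·b) / 0.11.
Into row2: 0.23·(32.3 − 0·b)/0.11 + 0.25·b = 157.43 → b = 359.575, a = 293.636.

293.6 kg product A, 359.6 kg product B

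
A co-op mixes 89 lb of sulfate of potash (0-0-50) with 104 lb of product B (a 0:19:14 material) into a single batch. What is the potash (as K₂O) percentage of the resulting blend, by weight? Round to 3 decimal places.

30.601% K₂O

Total mass = 89 + 104 = 193 lb.
K₂O mass = 50%×89 + 14%×104 = 59.06 lb.
% K₂O = 59.06 / 193 = 30.60104%.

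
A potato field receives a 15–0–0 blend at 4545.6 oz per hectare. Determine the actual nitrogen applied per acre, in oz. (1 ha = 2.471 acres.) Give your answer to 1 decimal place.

275.9 oz N per acre

nitrogen per hectare = 4545.6 × 15% = 681.84 oz.
Convert to per acre: 681.84 × 0.404694 = 275.937 oz.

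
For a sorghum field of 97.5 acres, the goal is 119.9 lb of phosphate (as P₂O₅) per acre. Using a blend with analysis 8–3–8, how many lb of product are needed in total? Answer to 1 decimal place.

389675.0 lb

Product per acre = 119.9 / 3% = 3996.67 lb.
Total product = 3996.67 × 97.5 = 389675 lb.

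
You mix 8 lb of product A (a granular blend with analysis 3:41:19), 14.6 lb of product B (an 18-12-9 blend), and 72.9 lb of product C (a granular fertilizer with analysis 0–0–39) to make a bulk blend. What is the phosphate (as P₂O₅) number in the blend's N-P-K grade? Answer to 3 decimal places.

Total mass = 8 + 14.6 + 72.9 = 95.5 lb.
P₂O₅ mass = 41%×8 + 12%×14.6 + 0%×72.9 = 5.032 lb.
% P₂O₅ = 5.032 / 95.5 = 5.26911%.

5.269% P₂O₅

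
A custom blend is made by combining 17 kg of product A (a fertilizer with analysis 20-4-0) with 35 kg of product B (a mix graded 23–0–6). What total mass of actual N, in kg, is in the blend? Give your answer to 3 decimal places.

11.450 kg N

N mass = 20%×17 + 23%×35 = 11.45 kg.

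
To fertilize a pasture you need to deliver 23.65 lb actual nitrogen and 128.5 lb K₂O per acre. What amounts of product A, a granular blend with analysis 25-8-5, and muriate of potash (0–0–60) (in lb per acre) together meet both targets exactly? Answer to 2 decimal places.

Per-acre balance (a = product A, b = muriate of potash):
N: 0.25·a + 0·b = 23.65
K₂O: 0.05·a + 0.6·b = 128.5
Eliminate a: (row1) − 0.25/0.05·(row2) → -3·b = -618.85, so b = 206.283.
Back-substitute: a = (23.65 − 0·206.283) / 0.25 = 94.6.

94.60 lb product A, 206.28 lb muriate of potash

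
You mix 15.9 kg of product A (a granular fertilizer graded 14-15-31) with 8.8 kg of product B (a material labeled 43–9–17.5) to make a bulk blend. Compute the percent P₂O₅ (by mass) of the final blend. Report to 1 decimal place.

12.9% P₂O₅

Total mass = 15.9 + 8.8 = 24.7 kg.
P₂O₅ mass = 15%×15.9 + 9%×8.8 = 3.177 kg.
% P₂O₅ = 3.177 / 24.7 = 12.8623%.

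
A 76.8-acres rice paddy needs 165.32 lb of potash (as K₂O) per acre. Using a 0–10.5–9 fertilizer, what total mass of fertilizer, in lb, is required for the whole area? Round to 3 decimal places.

141073.067 lb

Product per acre = 165.32 / 9% = 1836.89 lb.
Total product = 1836.89 × 76.8 = 141073.0667 lb.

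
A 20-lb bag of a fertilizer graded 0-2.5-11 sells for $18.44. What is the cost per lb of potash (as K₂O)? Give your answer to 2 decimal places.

$8.38 per lb K₂O

K₂O in bag = 20 × 11% = 2.2 lb.
Cost per lb K₂O = $18.44 / 2.2 = $8.3818.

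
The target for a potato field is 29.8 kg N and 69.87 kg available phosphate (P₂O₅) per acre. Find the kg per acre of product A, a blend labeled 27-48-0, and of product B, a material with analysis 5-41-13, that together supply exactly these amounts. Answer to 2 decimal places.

Let a = kg of product A, b = kg of product B (per acre).
N: 0.27·a + 0.05·b = 29.8
P₂O₅: 0.48·a + 0.41·b = 69.87
Eliminate a: (row1) − 0.27/0.48·(row2) → -0.180625·b = -9.50188, so b = 52.6055.
Back-substitute: a = (29.8 − 0.05·52.6055) / 0.27 = 100.629.

100.63 kg product A, 52.61 kg product B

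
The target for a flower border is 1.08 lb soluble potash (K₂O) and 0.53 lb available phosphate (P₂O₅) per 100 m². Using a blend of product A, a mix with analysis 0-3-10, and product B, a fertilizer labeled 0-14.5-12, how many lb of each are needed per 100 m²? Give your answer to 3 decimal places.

8.532 lb product A, 1.890 lb product B

With a, b = lb per 100 m² of product A and product B:
K₂O: 0.1·a + 0.12·b = 1.08
P₂O₅: 0.03·a + 0.145·b = 0.53
Eliminate b: (row1) − 0.12/0.145·(row2) → 0.0751724·a = 0.641379, so a = 8.53211.
Then b = (0.53 − 0.03·8.53211) / 0.145 = 1.88991.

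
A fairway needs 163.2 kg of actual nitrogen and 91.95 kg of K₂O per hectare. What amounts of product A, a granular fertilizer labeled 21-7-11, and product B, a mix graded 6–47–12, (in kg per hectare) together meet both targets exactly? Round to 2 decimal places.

756.29 kg product A, 72.98 kg product B

Let a = kg of product A, b = kg of product B (per hectare).
N: 0.21·a + 0.06·b = 163.2
K₂O: 0.11·a + 0.12·b = 91.95
Eliminate a: (row1) − 0.21/0.11·(row2) → -0.169091·b = -12.3409, so b = 72.9839.
Back-substitute: a = (163.2 − 0.06·72.9839) / 0.21 = 756.2903.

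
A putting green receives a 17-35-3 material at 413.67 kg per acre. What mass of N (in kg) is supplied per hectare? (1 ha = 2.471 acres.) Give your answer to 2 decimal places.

173.77 kg N per hectare

nitrogen per acre = 413.67 × 17% = 70.3239 kg.
Convert to per hectare: 70.3239 × 2.471 = 173.7704 kg.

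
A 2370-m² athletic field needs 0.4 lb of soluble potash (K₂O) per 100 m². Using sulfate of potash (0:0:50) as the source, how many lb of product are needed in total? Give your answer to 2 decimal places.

Product per 100 m² = 0.4 / 50% = 0.8 lb.
Total product = 0.8 × 2370 / 100 = 18.96 lb.

18.96 lb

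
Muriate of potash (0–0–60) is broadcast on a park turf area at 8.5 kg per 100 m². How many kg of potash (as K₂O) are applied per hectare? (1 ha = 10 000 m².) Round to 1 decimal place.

510.0 kg K₂O per hectare

K₂O per 100 m² = 8.5 × 60% = 5.1 kg.
Convert to per hectare: 5.1 × 100 = 510 kg.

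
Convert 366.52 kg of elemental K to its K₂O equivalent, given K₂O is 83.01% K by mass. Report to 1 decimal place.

441.5 kg K₂O

K₂O = 366.52 / 0.8301 = 441.537 kg.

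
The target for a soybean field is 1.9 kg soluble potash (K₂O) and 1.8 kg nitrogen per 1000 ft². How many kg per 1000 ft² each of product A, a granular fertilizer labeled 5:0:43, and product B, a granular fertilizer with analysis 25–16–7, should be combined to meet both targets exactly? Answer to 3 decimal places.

With a, b = kg per 1000 ft² of product A and product B:
K₂O: 0.43·a + 0.07·b = 1.9
N: 0.05·a + 0.25·b = 1.8
From row1: a = (1.9 − 0.07·b) / 0.43.
Into row2: 0.05·(1.9 − 0.07·b)/0.43 + 0.25·b = 1.8 → b = 6.52885, a = 3.35577.

3.356 kg product A, 6.529 kg product B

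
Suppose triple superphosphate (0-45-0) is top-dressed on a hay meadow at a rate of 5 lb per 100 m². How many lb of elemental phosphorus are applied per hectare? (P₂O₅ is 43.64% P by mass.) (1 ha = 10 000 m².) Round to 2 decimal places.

98.19 lb P per hectare

P₂O₅ per 100 m² = 5 × 45% = 2.25 lb.
Elemental P = 2.25 × 0.4364 = 0.9819 lb per 100 m².
Convert to per hectare: 0.9819 × 100 = 98.19 lb.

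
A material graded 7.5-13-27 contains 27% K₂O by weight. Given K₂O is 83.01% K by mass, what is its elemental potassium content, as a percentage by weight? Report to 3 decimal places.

%K = 27 × 0.8301 = 22.4127%.

22.413% K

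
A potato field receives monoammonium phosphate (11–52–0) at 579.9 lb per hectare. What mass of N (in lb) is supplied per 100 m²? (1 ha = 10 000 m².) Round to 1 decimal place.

nitrogen per hectare = 579.9 × 11% = 63.789 lb.
Convert to per 100 m²: 63.789 × 0.01 = 0.63789 lb.

0.6 lb N per hundred sq m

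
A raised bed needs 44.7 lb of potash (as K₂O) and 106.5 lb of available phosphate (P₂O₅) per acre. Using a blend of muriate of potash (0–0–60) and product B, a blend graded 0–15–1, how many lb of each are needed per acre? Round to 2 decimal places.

62.67 lb muriate of potash, 710.00 lb product B

Let a = lb of muriate of potash, b = lb of product B (per acre).
K₂O: 0.6·a + 0.01·b = 44.7
P₂O₅: 0·a + 0.15·b = 106.5
Solving simultaneously: a = 62.6667, b = 710.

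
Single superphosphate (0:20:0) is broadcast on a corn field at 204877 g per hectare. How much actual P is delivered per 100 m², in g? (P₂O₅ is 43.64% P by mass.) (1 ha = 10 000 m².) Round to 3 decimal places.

178.817 g P per hundred sq m

P₂O₅ per hectare = 204877 × 20% = 40975.4 g.
Elemental P = 40975.4 × 0.4364 = 17881.7 g per hectare.
Convert to per 100 m²: 17881.7 × 0.01 = 178.8166 g.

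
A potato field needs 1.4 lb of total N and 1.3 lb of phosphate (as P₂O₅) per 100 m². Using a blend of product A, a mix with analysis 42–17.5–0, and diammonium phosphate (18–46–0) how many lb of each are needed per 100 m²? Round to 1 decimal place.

2.5 lb product A, 1.9 lb diammonium phosphate

Per-100 m² balance (a = product A, b = diammonium phosphate):
N: 0.42·a + 0.18·b = 1.4
P₂O₅: 0.175·a + 0.46·b = 1.3
Solving simultaneously: a = 2.53556, b = 1.86147.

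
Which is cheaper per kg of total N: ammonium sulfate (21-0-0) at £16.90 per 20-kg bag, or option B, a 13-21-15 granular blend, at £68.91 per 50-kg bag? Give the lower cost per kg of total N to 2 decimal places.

£4.02 per kg N (ammonium sulfate)

ammonium sulfate: N per bag = 20 × 21% = 4.2 kg; cost = 16.90 / 4.2 = £4.0238/kg N.
option B: N per bag = 50 × 13% = 6.5 kg; cost = 68.91 / 6.5 = £10.6015/kg N.
ammonium sulfate is cheaper.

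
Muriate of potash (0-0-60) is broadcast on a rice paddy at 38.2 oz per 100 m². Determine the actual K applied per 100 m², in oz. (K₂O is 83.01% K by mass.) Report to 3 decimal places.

K₂O per 100 m² = 38.2 × 60% = 22.92 oz.
Elemental K = 22.92 × 0.8301 = 19.0259 oz per 100 m².

19.026 oz K per hundred sq m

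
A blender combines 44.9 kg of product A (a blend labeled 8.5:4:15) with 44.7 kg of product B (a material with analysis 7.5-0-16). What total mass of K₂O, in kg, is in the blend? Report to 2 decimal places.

K₂O mass = 15%×44.9 + 16%×44.7 = 13.887 kg.

13.89 kg K₂O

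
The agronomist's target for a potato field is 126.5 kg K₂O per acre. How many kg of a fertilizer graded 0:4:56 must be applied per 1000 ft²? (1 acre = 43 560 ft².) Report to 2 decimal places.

Product per acre = 126.5 / 56% = 225.893 kg.
Convert to per 1000 ft²: 225.893 × 0.0229568 = 5.18579 kg.

5.19 kg of product per thousand sq ft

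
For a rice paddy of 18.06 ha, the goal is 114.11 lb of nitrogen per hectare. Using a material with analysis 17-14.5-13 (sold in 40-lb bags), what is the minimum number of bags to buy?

304 bags

Product per hectare = 114.11 / 17% = 671.235 lb.
Total product = 671.235 × 18.06 = 12122.5 lb.
Bags = ⌈12122.5 / 40⌉ = 304.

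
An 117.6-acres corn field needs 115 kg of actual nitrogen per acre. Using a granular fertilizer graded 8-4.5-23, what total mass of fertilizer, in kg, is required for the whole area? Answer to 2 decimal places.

Product per acre = 115 / 8% = 1437.5 kg.
Total product = 1437.5 × 117.6 = 169050 kg.

169050.00 kg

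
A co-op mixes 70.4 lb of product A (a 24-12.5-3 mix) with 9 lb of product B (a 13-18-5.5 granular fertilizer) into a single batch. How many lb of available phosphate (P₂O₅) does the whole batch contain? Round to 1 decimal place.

10.4 lb P₂O₅

P₂O₅ mass = 12.5%×70.4 + 18%×9 = 10.42 lb.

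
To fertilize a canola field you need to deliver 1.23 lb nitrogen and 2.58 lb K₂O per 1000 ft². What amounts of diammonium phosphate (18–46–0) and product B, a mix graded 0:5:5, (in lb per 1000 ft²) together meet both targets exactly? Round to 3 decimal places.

6.833 lb diammonium phosphate, 51.600 lb product B

Per-1000 ft² balance (a = diammonium phosphate, b = product B):
N: 0.18·a + 0·b = 1.23
K₂O: 0·a + 0.05·b = 2.58
Solving simultaneously: a = 6.83333, b = 51.6.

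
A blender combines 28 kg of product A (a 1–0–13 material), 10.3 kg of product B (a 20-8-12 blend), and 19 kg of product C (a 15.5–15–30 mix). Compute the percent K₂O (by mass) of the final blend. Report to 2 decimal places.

18.46% K₂O

Total mass = 28 + 10.3 + 19 = 57.3 kg.
K₂O mass = 13%×28 + 12%×10.3 + 30%×19 = 10.576 kg.
% K₂O = 10.576 / 57.3 = 18.4572%.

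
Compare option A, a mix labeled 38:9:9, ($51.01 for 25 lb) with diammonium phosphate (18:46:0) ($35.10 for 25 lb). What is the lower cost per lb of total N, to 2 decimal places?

$5.37 per lb N (option A)

option A: N per bag = 25 × 38% = 9.5 lb; cost = 51.01 / 9.5 = $5.3695/lb N.
diammonium phosphate: N per bag = 25 × 18% = 4.5 lb; cost = 35.10 / 4.5 = $7.8000/lb N.
option A is cheaper.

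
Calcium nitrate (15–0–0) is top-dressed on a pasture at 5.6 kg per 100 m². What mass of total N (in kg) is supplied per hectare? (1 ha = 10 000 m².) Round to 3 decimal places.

84.000 kg N per hectare

nitrogen per 100 m² = 5.6 × 15% = 0.84 kg.
Convert to per hectare: 0.84 × 100 = 84 kg.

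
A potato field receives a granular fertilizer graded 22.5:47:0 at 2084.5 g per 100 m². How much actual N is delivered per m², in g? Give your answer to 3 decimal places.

4.690 g N per sq m

nitrogen per 100 m² = 2084.5 × 22.5% = 469.012 g.
Convert to per m²: 469.012 × 0.01 = 4.69013 g.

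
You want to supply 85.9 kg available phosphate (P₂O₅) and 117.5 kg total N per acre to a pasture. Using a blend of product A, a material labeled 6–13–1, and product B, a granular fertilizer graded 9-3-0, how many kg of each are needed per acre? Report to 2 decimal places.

424.85 kg product A, 1022.32 kg product B

Let a = kg of product A, b = kg of product B (per acre).
P₂O₅: 0.13·a + 0.03·b = 85.9
N: 0.06·a + 0.09·b = 117.5
From row1: a = (85.9 − 0.03·b) / 0.13.
Into row2: 0.06·(85.9 − 0.03·b)/0.13 + 0.09·b = 117.5 → b = 1022.323, a = 424.848.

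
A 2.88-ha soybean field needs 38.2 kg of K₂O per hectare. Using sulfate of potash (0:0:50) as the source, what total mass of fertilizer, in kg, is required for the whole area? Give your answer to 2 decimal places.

Product per hectare = 38.2 / 50% = 76.4 kg.
Total product = 76.4 × 2.88 = 220.032 kg.

220.03 kg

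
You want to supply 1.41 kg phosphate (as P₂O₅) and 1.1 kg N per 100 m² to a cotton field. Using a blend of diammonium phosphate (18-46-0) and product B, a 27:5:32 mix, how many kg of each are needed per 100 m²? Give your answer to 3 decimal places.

2.827 kg diammonium phosphate, 2.189 kg product B

With a, b = kg per 100 m² of diammonium phosphate and product B:
P₂O₅: 0.46·a + 0.05·b = 1.41
N: 0.18·a + 0.27·b = 1.1
Eliminate b: (row1) − 0.05/0.27·(row2) → 0.426667·a = 1.2063, so a = 2.82726.
Then b = (1.1 − 0.18·2.82726) / 0.27 = 2.18924.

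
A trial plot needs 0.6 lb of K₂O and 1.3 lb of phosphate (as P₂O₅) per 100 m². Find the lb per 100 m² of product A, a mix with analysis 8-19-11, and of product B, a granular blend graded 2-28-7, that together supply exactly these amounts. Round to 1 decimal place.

Per-100 m² balance (a = product A, b = product B):
K₂O: 0.11·a + 0.07·b = 0.6
P₂O₅: 0.19·a + 0.28·b = 1.3
Eliminate a: (row1) − 0.11/0.19·(row2) → -0.0921053·b = -0.152632, so b = 1.65714.
Back-substitute: a = (0.6 − 0.07·1.65714) / 0.11 = 4.4.

4.4 lb product A, 1.7 lb product B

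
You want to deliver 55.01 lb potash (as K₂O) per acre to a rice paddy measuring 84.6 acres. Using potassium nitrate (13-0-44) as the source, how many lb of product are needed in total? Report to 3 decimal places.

10576.923 lb

Product per acre = 55.01 / 44% = 125.023 lb.
Total product = 125.023 × 84.6 = 10576.9227 lb.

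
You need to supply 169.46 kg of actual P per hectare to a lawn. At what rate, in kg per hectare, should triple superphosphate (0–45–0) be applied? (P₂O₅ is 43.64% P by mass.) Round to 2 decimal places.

As P₂O₅: 169.46 / 0.4364 = 388.313 kg per hectare.
Product per hectare = 388.313 / 45% = 862.919 kg.

862.92 kg of product per hectare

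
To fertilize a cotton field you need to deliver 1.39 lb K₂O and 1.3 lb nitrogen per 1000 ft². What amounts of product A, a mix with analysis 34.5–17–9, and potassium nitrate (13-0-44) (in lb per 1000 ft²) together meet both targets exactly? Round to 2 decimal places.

2.79 lb product A, 2.59 lb potassium nitrate

Let a = lb of product A, b = lb of potassium nitrate (per 1000 ft²).
K₂O: 0.09·a + 0.44·b = 1.39
N: 0.345·a + 0.13·b = 1.3
From row1: a = (1.39 − 0.44·b) / 0.09.
Into row2: 0.345·(1.39 − 0.44·b)/0.09 + 0.13·b = 1.3 → b = 2.58779, a = 2.793.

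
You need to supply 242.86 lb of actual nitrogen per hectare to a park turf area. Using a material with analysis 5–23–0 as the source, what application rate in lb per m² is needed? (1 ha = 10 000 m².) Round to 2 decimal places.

0.49 lb of product per sq m

Product per hectare = 242.86 / 5% = 4857.2 lb.
Convert to per m²: 4857.2 × 0.0001 = 0.48572 lb.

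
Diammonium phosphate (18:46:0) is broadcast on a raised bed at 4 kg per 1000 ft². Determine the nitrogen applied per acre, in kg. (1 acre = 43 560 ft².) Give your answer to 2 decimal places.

nitrogen per 1000 ft² = 4 × 18% = 0.72 kg.
Convert to per acre: 0.72 × 43.56 = 31.3632 kg.

31.36 kg N per acre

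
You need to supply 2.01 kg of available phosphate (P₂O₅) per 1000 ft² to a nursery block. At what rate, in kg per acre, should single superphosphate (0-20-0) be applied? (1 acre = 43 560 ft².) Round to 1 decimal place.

437.8 kg of product per acre

Product per 1000 ft² = 2.01 / 20% = 10.05 kg.
Convert to per acre: 10.05 × 43.56 = 437.778 kg.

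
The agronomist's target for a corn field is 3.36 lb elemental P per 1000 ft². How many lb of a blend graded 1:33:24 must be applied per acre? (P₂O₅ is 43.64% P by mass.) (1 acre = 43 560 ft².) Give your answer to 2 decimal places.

As P₂O₅: 3.36 / 0.4364 = 7.69936 lb per 1000 ft².
Product per 1000 ft² = 7.69936 / 33% = 23.3314 lb.
Convert to per acre: 23.3314 × 43.56 = 1016.315 lb.

1016.32 lb of product per acre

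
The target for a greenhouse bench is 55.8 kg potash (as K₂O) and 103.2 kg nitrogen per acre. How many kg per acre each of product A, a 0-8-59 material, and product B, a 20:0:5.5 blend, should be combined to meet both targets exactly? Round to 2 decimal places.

Let a = kg of product A, b = kg of product B (per acre).
K₂O: 0.59·a + 0.055·b = 55.8
N: 0·a + 0.2·b = 103.2
Solving simultaneously: a = 46.4746, b = 516.

46.47 kg product A, 516.00 kg product B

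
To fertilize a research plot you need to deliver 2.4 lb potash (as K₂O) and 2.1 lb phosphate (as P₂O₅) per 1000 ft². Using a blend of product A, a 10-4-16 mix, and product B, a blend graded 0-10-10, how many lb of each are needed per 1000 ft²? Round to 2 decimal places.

Per-1000 ft² balance (a = product A, b = product B):
K₂O: 0.16·a + 0.1·b = 2.4
P₂O₅: 0.04·a + 0.1·b = 2.1
Eliminate a: (row1) − 0.16/0.04·(row2) → -0.3·b = -6, so b = 20.
Back-substitute: a = (2.4 − 0.1·20) / 0.16 = 2.5.

2.50 lb product A, 20.00 lb product B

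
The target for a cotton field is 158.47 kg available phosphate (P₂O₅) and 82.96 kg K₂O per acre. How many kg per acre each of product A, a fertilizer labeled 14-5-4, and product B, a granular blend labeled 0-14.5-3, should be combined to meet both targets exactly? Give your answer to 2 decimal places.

Let a = kg of product A, b = kg of product B (per acre).
P₂O₅: 0.05·a + 0.145·b = 158.47
K₂O: 0.04·a + 0.03·b = 82.96
Eliminate b: (row1) − 0.145/0.03·(row2) → -0.143333·a = -242.503, so a = 1691.884.
Then b = (82.96 − 0.04·1691.884) / 0.03 = 509.488.

1691.88 kg product A, 509.49 kg product B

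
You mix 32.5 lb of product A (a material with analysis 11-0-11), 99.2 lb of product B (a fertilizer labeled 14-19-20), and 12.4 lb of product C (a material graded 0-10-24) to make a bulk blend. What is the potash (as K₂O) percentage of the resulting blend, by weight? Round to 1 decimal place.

Total mass = 32.5 + 99.2 + 12.4 = 144.1 lb.
K₂O mass = 11%×32.5 + 20%×99.2 + 24%×12.4 = 26.391 lb.
% K₂O = 26.391 / 144.1 = 18.3144%.

18.3% K₂O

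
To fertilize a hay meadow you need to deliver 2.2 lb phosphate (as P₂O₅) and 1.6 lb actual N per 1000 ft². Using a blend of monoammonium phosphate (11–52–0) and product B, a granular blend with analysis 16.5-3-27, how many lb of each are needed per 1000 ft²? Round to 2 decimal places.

3.82 lb monoammonium phosphate, 7.15 lb product B

Per-1000 ft² balance (a = monoammonium phosphate, b = product B):
P₂O₅: 0.52·a + 0.03·b = 2.2
N: 0.11·a + 0.165·b = 1.6
From row1: a = (2.2 − 0.03·b) / 0.52.
Into row2: 0.11·(2.2 − 0.03·b)/0.52 + 0.165·b = 1.6 → b = 7.15152, a = 3.81818.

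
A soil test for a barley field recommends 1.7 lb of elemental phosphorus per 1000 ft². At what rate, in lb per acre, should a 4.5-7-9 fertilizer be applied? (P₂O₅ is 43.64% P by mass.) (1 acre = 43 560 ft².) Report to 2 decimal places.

As P₂O₅: 1.7 / 0.4364 = 3.89551 lb per 1000 ft².
Product per 1000 ft² = 3.89551 / 7% = 55.6501 lb.
Convert to per acre: 55.6501 × 43.56 = 2424.119 lb.

2424.12 lb of product per acre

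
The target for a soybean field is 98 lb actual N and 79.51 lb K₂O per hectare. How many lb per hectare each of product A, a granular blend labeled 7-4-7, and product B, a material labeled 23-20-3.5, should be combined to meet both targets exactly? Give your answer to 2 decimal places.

Per-hectare balance (a = product A, b = product B):
N: 0.07·a + 0.23·b = 98
K₂O: 0.07·a + 0.035·b = 79.51
Eliminate b: (row1) − 0.23/0.035·(row2) → -0.39·a = -424.494, so a = 1088.447.
Then b = (79.51 − 0.07·1088.447) / 0.035 = 94.8205.

1088.45 lb product A, 94.82 lb product B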